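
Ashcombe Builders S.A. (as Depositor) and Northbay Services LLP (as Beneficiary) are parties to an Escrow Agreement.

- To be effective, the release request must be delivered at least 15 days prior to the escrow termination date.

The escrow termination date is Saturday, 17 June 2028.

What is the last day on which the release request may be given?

2 June 2028

17 June 2028 minus 15 days is 2 June 2028.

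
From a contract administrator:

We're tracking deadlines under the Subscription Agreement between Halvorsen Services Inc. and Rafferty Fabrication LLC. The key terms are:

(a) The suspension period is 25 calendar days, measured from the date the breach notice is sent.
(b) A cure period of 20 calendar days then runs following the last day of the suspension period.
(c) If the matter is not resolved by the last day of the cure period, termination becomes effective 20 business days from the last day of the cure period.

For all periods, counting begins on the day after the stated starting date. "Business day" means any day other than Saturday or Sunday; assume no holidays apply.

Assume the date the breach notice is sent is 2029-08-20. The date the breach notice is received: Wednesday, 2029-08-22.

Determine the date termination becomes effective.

Adding 25 calendar days to 2029-08-20 gives 2029-09-14, which is the last day of the suspension period.
The last day of the cure period: 2029-09-14 + 20 days = 2029-10-04.
The date termination becomes effective: 20 business days after Thursday, 2029-10-04, skipping weekends — Oct 5, Oct 8, Oct 9, Oct 10, …, Oct 30, Oct 31, Nov 1 — lands on Thursday, 2029-11-01.

2029-11-01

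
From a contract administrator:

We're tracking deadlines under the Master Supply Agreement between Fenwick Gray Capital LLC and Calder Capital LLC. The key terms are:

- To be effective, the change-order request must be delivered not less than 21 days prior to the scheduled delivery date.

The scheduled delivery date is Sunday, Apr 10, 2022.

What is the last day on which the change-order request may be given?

Mar 20, 2022

Apr 10, 2022 minus 21 days is Mar 20, 2022.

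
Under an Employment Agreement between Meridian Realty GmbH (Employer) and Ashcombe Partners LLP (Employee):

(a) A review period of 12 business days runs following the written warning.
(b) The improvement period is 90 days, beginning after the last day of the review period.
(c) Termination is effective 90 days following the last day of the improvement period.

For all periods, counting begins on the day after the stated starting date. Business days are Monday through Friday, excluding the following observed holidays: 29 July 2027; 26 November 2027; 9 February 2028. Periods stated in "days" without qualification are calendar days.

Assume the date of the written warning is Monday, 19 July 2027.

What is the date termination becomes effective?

1 February 2028

The last day of the review period: counting 12 business days from Monday, 19 July 2027 (Jul 20, Jul 21, Jul 22, Jul 23, …, Aug 3, Aug 4, Aug 5, skipping weekends and the listed holiday on Jul 29) reaches Thursday, 5 August 2027.
The last day of the improvement period: 5 August 2027 + 90 days = 3 November 2027.
The date termination becomes effective: 3 November 2027 + 90 days = 1 February 2028.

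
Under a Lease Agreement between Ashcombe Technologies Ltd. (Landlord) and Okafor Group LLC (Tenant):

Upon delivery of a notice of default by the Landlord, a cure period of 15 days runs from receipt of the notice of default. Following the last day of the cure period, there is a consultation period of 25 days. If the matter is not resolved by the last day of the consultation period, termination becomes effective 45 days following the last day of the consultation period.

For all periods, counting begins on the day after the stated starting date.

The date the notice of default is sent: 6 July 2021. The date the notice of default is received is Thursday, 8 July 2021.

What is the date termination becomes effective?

1 October 2021

The last day of the cure period: 15 calendar days after 8 July 2021 is 23 July 2021.
The last day of the consultation period: 25 calendar days after 23 July 2021 is 17 August 2021.
Adding 45 calendar days to 17 August 2021 gives 1 October 2021, which is the date termination becomes effective.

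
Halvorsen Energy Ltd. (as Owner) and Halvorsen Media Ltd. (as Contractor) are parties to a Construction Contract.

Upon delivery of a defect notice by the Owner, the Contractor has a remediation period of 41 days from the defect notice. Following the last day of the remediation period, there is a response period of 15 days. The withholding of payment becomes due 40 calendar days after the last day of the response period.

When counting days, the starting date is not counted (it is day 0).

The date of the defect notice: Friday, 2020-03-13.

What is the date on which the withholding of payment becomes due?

2020-06-17

The last day of the remediation period: 41 calendar days after 2020-03-13 is 2020-04-23.
The last day of the response period: 2020-04-23 + 15 days = 2020-05-08.
The date on which the withholding of payment becomes due: 40 calendar days after 2020-05-08 is 2020-06-17.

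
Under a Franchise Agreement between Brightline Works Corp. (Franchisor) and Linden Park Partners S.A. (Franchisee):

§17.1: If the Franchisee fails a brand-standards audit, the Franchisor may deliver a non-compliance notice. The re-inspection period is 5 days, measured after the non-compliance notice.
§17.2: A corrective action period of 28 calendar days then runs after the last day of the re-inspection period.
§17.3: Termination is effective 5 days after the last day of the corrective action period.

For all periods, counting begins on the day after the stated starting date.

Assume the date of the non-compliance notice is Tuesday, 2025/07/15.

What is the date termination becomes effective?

2025/08/22

Adding 5 calendar days to 2025/07/15 gives 2025/07/20, which is the last day of the re-inspection period.
The last day of the corrective action period: 28 calendar days after 2025/07/20 is 2025/08/17.
The date termination becomes effective: 2025/08/17 + 5 days = 2025/08/22.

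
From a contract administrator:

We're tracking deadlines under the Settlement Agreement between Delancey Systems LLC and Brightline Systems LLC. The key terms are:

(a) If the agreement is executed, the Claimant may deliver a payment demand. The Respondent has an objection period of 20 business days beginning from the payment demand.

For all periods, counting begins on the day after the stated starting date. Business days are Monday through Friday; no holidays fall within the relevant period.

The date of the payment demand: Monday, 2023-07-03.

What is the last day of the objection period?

The last day of the objection period: counting 20 business days from Monday, 2023-07-03 (Jul 4, Jul 5, Jul 6, Jul 7, …, Jul 27, Jul 28, Jul 31, skipping weekends) reaches Monday, 2023-07-31.

2023-07-31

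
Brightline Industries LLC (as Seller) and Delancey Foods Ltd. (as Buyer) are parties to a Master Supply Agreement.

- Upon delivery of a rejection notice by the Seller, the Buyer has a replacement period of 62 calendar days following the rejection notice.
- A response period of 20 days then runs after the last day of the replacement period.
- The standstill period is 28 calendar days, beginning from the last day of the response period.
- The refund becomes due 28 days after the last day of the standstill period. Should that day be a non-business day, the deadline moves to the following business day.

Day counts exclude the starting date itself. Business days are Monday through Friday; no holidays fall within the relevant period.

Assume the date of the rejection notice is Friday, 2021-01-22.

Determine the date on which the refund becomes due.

2021-06-09

Adding 62 calendar days to 2021-01-22 gives 2021-03-25, which is the last day of the replacement period.
Adding 20 calendar days to 2021-03-25 gives 2021-04-14, which is the last day of the response period.
Adding 28 calendar days to 2021-04-14 gives 2021-05-12, which is the last day of the standstill period.
Adding 28 calendar days to 2021-05-12 gives 2021-06-09, which is the date on which the refund becomes due. 2021-06-09 is a Wednesday, so no roll-forward applies.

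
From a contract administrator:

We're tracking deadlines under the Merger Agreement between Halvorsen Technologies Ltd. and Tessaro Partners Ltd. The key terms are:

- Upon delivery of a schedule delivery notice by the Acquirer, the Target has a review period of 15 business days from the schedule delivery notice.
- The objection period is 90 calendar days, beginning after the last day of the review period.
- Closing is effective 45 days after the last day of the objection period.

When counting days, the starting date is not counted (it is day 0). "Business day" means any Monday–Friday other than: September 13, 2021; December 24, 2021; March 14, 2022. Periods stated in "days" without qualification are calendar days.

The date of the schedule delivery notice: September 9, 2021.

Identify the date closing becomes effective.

From Thursday, September 9, 2021, 15 business days (Sep 10, Sep 14, Sep 15, Sep 16, …, Sep 29, Sep 30, Oct 1, skipping weekends and the listed holiday on Sep 13) brings us to Friday, October 1, 2021, which is the last day of the review period.
Adding 90 calendar days to October 1, 2021 gives December 30, 2021, which is the last day of the objection period.
Adding 45 calendar days to December 30, 2021 gives February 13, 2022, which is the date closing becomes effective.

February 13, 2022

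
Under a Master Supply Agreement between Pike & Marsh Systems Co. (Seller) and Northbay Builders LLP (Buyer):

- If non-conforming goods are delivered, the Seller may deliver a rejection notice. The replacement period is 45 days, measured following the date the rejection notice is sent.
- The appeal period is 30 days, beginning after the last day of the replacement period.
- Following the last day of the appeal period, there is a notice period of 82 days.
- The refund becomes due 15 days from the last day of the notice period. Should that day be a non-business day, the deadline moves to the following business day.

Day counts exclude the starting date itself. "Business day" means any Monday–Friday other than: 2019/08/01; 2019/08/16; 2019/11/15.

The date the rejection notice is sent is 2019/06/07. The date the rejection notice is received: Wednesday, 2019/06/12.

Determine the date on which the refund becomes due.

2019/11/26

Adding 45 calendar days to 2019/06/07 gives 2019/07/22, which is the last day of the replacement period.
The last day of the appeal period: 2019/07/22 + 30 days = 2019/08/21.
The last day of the notice period: 2019/08/21 + 82 days = 2019/11/11.
The date on which the refund becomes due: 2019/11/11 + 15 days = 2019/11/26. 2019/11/26 is a Tuesday and is not a listed holiday, so no roll-forward applies.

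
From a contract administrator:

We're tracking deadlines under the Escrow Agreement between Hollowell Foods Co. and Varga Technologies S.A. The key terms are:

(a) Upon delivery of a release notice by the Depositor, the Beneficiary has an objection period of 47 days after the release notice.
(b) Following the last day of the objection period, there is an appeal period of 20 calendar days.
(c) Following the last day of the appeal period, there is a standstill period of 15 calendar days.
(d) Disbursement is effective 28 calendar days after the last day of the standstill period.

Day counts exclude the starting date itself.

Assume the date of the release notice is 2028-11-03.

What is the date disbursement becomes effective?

2029-02-21

Adding 47 calendar days to 2028-11-03 gives 2028-12-20, which is the last day of the objection period.
Adding 20 calendar days to 2028-12-20 gives 2029-01-09, which is the last day of the appeal period.
The last day of the standstill period: 2029-01-09 + 15 days = 2029-01-24.
The date disbursement becomes effective: 28 calendar days after 2029-01-24 is 2029-02-21.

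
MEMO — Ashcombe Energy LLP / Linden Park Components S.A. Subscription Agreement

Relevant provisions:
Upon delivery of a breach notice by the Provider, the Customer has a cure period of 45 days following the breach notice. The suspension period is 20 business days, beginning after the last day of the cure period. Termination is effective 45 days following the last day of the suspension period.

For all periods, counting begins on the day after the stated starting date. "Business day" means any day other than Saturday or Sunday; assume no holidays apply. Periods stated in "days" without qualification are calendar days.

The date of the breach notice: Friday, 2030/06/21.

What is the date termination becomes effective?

The last day of the cure period: 45 calendar days after 2030/06/21 is 2030/08/05.
The last day of the suspension period: counting 20 business days from Monday, 2030/08/05 (Aug 6, Aug 7, Aug 8, Aug 9, …, Aug 29, Aug 30, Sep 2, skipping weekends) reaches Monday, 2030/09/02.
Adding 45 calendar days to 2030/09/02 gives 2030/10/17, which is the date termination becomes effective.

2030/10/17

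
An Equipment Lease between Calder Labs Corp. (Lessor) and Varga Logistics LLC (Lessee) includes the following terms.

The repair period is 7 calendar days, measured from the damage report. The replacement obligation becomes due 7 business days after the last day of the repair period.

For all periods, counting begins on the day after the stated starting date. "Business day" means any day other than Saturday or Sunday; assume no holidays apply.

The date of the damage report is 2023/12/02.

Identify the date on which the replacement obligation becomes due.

The last day of the repair period: 2023/12/02 + 7 days = 2023/12/09.
The date on which the replacement obligation becomes due: counting 7 business days from Saturday, 2023/12/09 (Dec 11, Dec 12, Dec 13, Dec 14, Dec 15, Dec 18, Dec 19, skipping weekends) reaches Tuesday, 2023/12/19.

2023/12/19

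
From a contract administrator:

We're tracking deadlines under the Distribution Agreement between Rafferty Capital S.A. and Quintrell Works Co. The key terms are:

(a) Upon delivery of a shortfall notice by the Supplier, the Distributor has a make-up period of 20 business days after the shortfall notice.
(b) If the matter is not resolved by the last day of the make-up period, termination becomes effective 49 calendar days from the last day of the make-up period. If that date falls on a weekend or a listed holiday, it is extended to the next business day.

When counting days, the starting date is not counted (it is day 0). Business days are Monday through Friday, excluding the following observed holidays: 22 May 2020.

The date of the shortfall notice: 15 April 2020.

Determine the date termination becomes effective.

1 July 2020

The last day of the make-up period: counting 20 business days from Wednesday, 15 April 2020 (Apr 16, Apr 17, Apr 20, Apr 21, …, May 11, May 12, May 13, skipping weekends) reaches Wednesday, 13 May 2020.
The date termination becomes effective: 13 May 2020 + 49 days = 1 July 2020. 1 July 2020 is a Wednesday and is not a listed holiday, so no roll-forward applies.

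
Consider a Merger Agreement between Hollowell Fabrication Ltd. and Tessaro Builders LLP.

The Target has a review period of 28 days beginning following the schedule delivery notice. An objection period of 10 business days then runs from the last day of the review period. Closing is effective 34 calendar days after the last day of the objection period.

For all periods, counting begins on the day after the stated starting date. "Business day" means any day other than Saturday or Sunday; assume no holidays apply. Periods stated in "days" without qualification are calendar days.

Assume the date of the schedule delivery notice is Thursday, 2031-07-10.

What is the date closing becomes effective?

2031-09-24

Adding 28 calendar days to 2031-07-10 gives 2031-08-07, which is the last day of the review period.
From Thursday, 2031-08-07, 10 business days (Aug 8, Aug 11, Aug 12, Aug 13, Aug 14, Aug 15, Aug 18, Aug 19, Aug 20, Aug 21, skipping weekends) brings us to Thursday, 2031-08-21, which is the last day of the objection period.
The date closing becomes effective: 2031-08-21 + 34 days = 2031-09-24.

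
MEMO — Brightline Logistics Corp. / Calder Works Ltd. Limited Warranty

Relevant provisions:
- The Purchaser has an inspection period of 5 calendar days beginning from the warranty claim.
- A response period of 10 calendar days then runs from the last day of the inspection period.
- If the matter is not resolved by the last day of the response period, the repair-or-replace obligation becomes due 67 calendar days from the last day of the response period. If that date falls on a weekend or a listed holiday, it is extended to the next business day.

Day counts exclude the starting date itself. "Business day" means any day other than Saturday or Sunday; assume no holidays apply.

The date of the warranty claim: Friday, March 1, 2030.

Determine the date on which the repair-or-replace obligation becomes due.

May 22, 2030

The last day of the inspection period: March 1, 2030 + 5 days = March 6, 2030.
The last day of the response period: March 6, 2030 + 10 days = March 16, 2030.
Adding 67 calendar days to March 16, 2030 gives May 22, 2030, which is the date on which the repair-or-replace obligation becomes due. May 22, 2030 is a Wednesday, so no roll-forward applies.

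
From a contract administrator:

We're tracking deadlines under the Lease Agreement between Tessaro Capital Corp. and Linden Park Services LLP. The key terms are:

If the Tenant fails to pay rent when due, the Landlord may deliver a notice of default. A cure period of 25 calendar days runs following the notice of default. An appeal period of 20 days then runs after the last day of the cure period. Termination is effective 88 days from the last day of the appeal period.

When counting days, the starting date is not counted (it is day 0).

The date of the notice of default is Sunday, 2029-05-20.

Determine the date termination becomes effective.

2029-09-30

The last day of the cure period: 2029-05-20 + 25 days = 2029-06-14.
The last day of the appeal period: 2029-06-14 + 20 days = 2029-07-04.
The date termination becomes effective: 2029-07-04 + 88 days = 2029-09-30.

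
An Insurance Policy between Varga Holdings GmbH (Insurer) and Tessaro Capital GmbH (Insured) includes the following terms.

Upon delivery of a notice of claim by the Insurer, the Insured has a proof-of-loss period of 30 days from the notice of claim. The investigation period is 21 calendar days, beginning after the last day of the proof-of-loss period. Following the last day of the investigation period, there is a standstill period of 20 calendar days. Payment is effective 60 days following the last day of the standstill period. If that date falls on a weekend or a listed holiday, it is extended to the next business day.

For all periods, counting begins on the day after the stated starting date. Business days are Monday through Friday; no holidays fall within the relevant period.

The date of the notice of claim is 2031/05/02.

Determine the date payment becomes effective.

The last day of the proof-of-loss period: 2031/05/02 + 30 days = 2031/06/01.
Adding 21 calendar days to 2031/06/01 gives 2031/06/22, which is the last day of the investigation period.
Adding 20 calendar days to 2031/06/22 gives 2031/07/12, which is the last day of the standstill period.
The date payment becomes effective: 2031/07/12 + 60 days = 2031/09/10. 2031/09/10 is a Wednesday, so no roll-forward applies.

2031/09/10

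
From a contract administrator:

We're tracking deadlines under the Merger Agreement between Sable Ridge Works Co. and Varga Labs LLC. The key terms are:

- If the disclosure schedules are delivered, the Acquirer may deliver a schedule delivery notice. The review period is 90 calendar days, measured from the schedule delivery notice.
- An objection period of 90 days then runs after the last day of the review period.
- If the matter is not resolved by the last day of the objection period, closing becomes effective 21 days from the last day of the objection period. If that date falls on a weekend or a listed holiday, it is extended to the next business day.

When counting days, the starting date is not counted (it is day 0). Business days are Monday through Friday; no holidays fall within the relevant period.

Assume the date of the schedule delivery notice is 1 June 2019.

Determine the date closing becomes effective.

19 December 2019

The last day of the review period: 90 calendar days after 1 June 2019 is 30 August 2019.
Adding 90 calendar days to 30 August 2019 gives 28 November 2019, which is the last day of the objection period.
The date closing becomes effective: 28 November 2019 + 21 days = 19 December 2019. 19 December 2019 is a Thursday, so no roll-forward applies.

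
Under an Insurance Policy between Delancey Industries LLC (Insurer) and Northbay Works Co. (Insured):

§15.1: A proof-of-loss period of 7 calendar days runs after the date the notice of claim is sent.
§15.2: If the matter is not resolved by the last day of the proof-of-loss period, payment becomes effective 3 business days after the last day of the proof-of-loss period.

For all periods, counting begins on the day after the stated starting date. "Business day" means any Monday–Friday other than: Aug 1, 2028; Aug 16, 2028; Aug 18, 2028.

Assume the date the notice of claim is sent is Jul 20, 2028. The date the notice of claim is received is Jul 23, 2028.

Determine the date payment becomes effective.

Aug 2, 2028

The last day of the proof-of-loss period: Jul 20, 2028 + 7 days = Jul 27, 2028.
The date payment becomes effective: counting 3 business days from Thursday, Jul 27, 2028 (Jul 28, Jul 31, Aug 2, skipping weekends and the listed holiday on Aug 1) reaches Wednesday, Aug 2, 2028.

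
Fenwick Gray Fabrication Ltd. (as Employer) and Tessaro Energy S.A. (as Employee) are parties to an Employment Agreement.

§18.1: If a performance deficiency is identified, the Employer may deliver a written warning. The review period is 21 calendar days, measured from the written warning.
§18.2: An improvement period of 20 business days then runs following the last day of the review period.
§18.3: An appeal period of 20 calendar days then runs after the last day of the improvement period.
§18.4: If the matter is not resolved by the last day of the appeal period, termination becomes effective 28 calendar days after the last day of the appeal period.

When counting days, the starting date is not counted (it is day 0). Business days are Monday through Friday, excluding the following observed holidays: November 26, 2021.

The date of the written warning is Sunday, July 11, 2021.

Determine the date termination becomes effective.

October 14, 2021

Adding 21 calendar days to July 11, 2021 gives August 1, 2021, which is the last day of the review period.
The last day of the improvement period: counting 20 business days from Sunday, August 1, 2021 (Aug 2, Aug 3, Aug 4, Aug 5, …, Aug 25, Aug 26, Aug 27, skipping weekends) reaches Friday, August 27, 2021.
The last day of the appeal period: 20 calendar days after August 27, 2021 is September 16, 2021.
The date termination becomes effective: 28 calendar days after September 16, 2021 is October 14, 2021.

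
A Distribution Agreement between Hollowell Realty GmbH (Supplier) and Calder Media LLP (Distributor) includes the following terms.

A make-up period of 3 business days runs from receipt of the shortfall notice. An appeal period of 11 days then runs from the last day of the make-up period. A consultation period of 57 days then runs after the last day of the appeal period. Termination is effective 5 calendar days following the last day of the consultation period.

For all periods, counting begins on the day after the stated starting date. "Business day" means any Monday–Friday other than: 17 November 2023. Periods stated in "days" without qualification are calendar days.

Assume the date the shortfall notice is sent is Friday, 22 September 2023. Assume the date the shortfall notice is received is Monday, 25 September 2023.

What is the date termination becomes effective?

The last day of the make-up period: counting 3 business days from Monday, 25 September 2023 (Sep 26, Sep 27, Sep 28, skipping weekends) reaches Thursday, 28 September 2023.
Adding 11 calendar days to 28 September 2023 gives 9 October 2023, which is the last day of the appeal period.
The last day of the consultation period: 9 October 2023 + 57 days = 5 December 2023.
The date termination becomes effective: 5 calendar days after 5 December 2023 is 10 December 2023.

10 December 2023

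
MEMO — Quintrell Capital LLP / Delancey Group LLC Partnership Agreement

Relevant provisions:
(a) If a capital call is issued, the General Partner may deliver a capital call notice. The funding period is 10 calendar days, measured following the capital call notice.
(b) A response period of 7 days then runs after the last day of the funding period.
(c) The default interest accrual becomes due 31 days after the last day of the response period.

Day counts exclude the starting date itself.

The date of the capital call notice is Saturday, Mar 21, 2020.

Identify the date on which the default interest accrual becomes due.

Adding 10 calendar days to Mar 21, 2020 gives Mar 31, 2020, which is the last day of the funding period.
The last day of the response period: 7 calendar days after Mar 31, 2020 is Apr 7, 2020.
Adding 31 calendar days to Apr 7, 2020 gives May 8, 2020, which is the date on which the default interest accrual becomes due.

May 8, 2020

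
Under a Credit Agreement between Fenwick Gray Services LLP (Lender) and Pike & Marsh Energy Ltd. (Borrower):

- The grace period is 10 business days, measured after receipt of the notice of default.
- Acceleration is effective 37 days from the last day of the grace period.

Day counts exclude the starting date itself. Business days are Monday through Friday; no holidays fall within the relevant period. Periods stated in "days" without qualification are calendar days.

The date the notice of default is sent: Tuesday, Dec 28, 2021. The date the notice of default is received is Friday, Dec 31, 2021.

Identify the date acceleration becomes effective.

The last day of the grace period: counting 10 business days from Friday, Dec 31, 2021 (Jan 3, Jan 4, Jan 5, Jan 6, Jan 7, Jan 10, Jan 11, Jan 12, Jan 13, Jan 14, skipping weekends) reaches Friday, Jan 14, 2022.
The date acceleration becomes effective: 37 calendar days after Jan 14, 2022 is Feb 20, 2022.

Feb 20, 2022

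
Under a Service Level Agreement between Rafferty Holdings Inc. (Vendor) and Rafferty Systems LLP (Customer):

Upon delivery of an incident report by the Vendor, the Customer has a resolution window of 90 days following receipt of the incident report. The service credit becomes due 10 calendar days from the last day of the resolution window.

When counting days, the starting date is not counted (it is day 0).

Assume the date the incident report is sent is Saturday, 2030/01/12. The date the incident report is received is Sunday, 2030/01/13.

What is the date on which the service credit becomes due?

The last day of the resolution window: 2030/01/13 + 90 days = 2030/04/13.
The date on which the service credit becomes due: 2030/04/13 + 10 days = 2030/04/23.

2030/04/23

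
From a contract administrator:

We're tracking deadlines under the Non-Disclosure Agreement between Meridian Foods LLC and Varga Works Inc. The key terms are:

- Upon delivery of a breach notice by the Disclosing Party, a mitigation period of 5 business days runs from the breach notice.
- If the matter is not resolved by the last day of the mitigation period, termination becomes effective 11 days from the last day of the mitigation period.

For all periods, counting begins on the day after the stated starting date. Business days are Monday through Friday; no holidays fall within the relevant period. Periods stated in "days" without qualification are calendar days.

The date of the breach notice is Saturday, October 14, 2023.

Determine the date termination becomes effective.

The last day of the mitigation period: 5 business days after Saturday, October 14, 2023, skipping weekends — Oct 16, Oct 17, Oct 18, Oct 19, Oct 20 — lands on Friday, October 20, 2023.
The date termination becomes effective: October 20, 2023 + 11 days = October 31, 2023.

October 31, 2023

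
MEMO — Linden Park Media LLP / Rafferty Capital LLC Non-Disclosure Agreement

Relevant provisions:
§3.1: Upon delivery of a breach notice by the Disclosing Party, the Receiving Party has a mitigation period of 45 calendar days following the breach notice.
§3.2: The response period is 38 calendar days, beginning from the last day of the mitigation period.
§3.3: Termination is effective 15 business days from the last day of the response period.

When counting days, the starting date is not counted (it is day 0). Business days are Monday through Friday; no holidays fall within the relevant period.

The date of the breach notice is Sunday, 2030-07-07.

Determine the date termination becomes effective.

The last day of the mitigation period: 2030-07-07 + 45 days = 2030-08-21.
The last day of the response period: 2030-08-21 + 38 days = 2030-09-28.
From Saturday, 2030-09-28, 15 business days (Sep 30, Oct 1, Oct 2, Oct 3, …, Oct 16, Oct 17, Oct 18, skipping weekends) brings us to Friday, 2030-10-18, which is the date termination becomes effective.

2030-10-18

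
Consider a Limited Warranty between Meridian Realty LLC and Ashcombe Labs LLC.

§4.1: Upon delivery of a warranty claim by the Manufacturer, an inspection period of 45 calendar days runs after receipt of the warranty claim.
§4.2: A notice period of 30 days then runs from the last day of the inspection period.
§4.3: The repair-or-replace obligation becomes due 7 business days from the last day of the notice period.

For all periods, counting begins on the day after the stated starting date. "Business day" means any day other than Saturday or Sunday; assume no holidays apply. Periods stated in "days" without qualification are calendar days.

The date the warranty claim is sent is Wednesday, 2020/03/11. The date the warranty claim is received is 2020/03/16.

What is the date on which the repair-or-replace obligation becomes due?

2020/06/09

The last day of the inspection period: 2020/03/16 + 45 days = 2020/04/30.
The last day of the notice period: 2020/04/30 + 30 days = 2020/05/30.
The date on which the repair-or-replace obligation becomes due: counting 7 business days from Saturday, 2020/05/30 (Jun 1, Jun 2, Jun 3, Jun 4, Jun 5, Jun 8, Jun 9, skipping weekends) reaches Tuesday, 2020/06/09.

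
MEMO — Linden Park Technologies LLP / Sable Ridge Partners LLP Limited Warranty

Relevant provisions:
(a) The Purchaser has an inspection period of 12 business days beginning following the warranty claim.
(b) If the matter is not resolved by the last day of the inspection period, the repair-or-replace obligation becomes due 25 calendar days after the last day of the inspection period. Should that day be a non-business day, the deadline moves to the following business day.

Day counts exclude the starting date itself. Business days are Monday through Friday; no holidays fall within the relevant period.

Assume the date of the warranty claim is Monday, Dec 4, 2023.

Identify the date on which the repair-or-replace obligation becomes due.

Jan 15, 2024

The last day of the inspection period: counting 12 business days from Monday, Dec 4, 2023 (Dec 5, Dec 6, Dec 7, Dec 8, …, Dec 18, Dec 19, Dec 20, skipping weekends) reaches Wednesday, Dec 20, 2023.
Adding 25 calendar days to Dec 20, 2023 gives Jan 14, 2024, which is the date on which the repair-or-replace obligation becomes due. That falls on a Sunday, so it rolls to the next business day, Monday, Jan 15, 2024.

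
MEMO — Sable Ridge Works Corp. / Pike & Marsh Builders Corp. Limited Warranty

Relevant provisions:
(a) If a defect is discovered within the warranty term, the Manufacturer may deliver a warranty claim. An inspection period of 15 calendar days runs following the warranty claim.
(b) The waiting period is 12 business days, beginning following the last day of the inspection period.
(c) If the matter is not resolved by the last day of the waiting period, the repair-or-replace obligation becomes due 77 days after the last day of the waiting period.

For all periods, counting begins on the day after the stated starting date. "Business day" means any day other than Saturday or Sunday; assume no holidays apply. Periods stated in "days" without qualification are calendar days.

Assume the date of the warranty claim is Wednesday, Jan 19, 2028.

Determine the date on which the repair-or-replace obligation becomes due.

The last day of the inspection period: 15 calendar days after Jan 19, 2028 is Feb 3, 2028.
The last day of the waiting period: 12 business days after Thursday, Feb 3, 2028, skipping weekends — Feb 4, Feb 7, Feb 8, Feb 9, …, Feb 17, Feb 18, Feb 21 — lands on Monday, Feb 21, 2028.
The date on which the repair-or-replace obligation becomes due: Feb 21, 2028 + 77 days = May 8, 2028.

May 8, 2028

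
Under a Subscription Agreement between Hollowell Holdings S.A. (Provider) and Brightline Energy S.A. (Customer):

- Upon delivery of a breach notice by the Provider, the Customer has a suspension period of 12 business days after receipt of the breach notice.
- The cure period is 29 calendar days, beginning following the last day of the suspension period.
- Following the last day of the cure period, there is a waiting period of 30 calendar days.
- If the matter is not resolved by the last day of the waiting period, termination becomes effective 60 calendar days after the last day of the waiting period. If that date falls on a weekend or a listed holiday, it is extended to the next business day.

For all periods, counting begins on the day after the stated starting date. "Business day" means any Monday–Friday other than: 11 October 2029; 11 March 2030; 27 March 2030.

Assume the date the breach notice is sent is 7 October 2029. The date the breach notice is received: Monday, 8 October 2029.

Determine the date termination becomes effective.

21 February 2030

The last day of the suspension period: counting 12 business days from Monday, 8 October 2029 (Oct 9, Oct 10, Oct 12, Oct 15, …, Oct 23, Oct 24, Oct 25, skipping weekends and the listed holiday on Oct 11) reaches Thursday, 25 October 2029.
The last day of the cure period: 25 October 2029 + 29 days = 23 November 2029.
The last day of the waiting period: 30 calendar days after 23 November 2029 is 23 December 2029.
Adding 60 calendar days to 23 December 2029 gives 21 February 2030, which is the date termination becomes effective. 21 February 2030 is a Thursday and is not a listed holiday, so no roll-forward applies.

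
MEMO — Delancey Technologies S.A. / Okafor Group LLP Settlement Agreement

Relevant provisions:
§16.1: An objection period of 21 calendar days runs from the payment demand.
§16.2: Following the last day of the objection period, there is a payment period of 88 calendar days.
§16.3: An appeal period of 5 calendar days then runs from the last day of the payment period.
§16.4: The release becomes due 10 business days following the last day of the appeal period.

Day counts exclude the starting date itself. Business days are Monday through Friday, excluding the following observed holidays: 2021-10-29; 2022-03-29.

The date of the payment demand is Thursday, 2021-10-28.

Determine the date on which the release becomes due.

2022-03-04

The last day of the objection period: 2021-10-28 + 21 days = 2021-11-18.
The last day of the payment period: 88 calendar days after 2021-11-18 is 2022-02-14.
The last day of the appeal period: 5 calendar days after 2022-02-14 is 2022-02-19.
The date on which the release becomes due: 10 business days after Saturday, 2022-02-19, skipping weekends — Feb 21, Feb 22, Feb 23, Feb 24, Feb 25, Feb 28, Mar 1, Mar 2, Mar 3, Mar 4 — lands on Friday, 2022-03-04.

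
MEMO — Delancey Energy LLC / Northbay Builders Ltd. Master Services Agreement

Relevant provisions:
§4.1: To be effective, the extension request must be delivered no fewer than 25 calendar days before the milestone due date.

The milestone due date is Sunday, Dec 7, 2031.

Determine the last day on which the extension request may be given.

Nov 12, 2031

Dec 7, 2031 minus 25 days is Nov 12, 2031.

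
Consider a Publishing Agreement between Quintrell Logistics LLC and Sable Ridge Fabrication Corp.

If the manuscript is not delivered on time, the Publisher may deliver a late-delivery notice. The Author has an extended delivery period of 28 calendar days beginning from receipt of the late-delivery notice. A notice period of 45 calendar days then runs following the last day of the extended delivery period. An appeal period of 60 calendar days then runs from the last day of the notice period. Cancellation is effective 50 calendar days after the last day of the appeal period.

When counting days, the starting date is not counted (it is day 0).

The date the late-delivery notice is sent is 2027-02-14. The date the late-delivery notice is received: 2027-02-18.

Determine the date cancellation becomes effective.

The last day of the extended delivery period: 2027-02-18 + 28 days = 2027-03-18.
The last day of the notice period: 45 calendar days after 2027-03-18 is 2027-05-02.
The last day of the appeal period: 60 calendar days after 2027-05-02 is 2027-07-01.
The date cancellation becomes effective: 50 calendar days after 2027-07-01 is 2027-08-20.

2027-08-20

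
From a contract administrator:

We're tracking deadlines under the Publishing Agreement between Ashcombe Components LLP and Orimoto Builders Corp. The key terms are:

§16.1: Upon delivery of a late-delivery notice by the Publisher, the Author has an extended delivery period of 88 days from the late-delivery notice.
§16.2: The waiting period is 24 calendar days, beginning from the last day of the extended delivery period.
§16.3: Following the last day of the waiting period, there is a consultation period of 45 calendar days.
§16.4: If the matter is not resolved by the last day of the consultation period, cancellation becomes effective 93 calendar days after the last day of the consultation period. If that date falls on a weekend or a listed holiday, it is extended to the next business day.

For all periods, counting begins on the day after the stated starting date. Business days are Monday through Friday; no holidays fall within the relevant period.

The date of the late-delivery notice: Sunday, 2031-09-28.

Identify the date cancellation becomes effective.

2032-06-04

The last day of the extended delivery period: 88 calendar days after 2031-09-28 is 2031-12-25.
The last day of the waiting period: 2031-12-25 + 24 days = 2032-01-18.
The last day of the consultation period: 45 calendar days after 2032-01-18 is 2032-03-03.
Adding 93 calendar days to 2032-03-03 gives 2032-06-04, which is the date cancellation becomes effective. 2032-06-04 is a Friday, so no roll-forward applies.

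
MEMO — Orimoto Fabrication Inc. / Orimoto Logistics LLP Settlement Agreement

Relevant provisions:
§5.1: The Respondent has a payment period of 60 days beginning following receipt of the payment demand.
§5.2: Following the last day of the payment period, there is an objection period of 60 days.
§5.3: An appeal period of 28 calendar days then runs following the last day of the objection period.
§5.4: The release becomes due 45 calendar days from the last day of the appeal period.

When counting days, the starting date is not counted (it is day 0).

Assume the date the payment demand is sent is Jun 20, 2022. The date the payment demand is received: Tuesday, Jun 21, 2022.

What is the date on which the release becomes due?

Dec 31, 2022

Adding 60 calendar days to Jun 21, 2022 gives Aug 20, 2022, which is the last day of the payment period.
The last day of the objection period: Aug 20, 2022 + 60 days = Oct 19, 2022.
The last day of the appeal period: Oct 19, 2022 + 28 days = Nov 16, 2022.
The date on which the release becomes due: 45 calendar days after Nov 16, 2022 is Dec 31, 2022.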